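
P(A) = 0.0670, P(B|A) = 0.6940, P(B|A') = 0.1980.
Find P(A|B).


P(B) = P(B|A)*P(A) + P(B|A')*P(A')
= 0.6940*0.0670 + 0.1980*0.9330
= 0.046498 + 0.184734 = 0.231232
P(A|B) = 0.046498/0.231232 = 0.2011

P(A|B) = 0.2011


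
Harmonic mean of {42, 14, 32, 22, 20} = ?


Sum of reciprocals = 1/42 + 1/14 + 1/32 + 1/22 + 1/20 = 0.221943
HM = 5/0.221943 = 22.5283

HM = 22.5283


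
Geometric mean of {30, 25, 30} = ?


Product = 30 × 25 × 30 = 22500
GM = 22500^(1/3) = 28.2311

GM = 28.2311


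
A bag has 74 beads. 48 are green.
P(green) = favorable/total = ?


P = 48/74 = 0.6486

P = 0.6486


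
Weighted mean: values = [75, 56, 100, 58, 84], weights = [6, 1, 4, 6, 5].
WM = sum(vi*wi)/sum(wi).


Numerator = 75*6 + 56*1 + 100*4 + 58*6 + 84*5 = 1674
Denominator = 6 + 1 + 4 + 6 + 5 = 22
WM = 1674/22 = 76.0909

WM = 76.0909


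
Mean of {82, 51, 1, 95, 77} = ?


Sum = 82 + 51 + 1 + 95 + 77 = 306
n = 5
Mean = 306/5 = 61.2000

Mean = 61.2000


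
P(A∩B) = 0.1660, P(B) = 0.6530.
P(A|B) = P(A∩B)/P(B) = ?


P(A|B) = 0.1660/0.6530 = 0.2542

P(A|B) = 0.2542


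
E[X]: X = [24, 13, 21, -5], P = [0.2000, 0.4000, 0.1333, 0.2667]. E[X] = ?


E[X] = 24*0.2000 + 13*0.4000 + 21*0.1333 - 5*0.2667
= 4.8000 + 5.2000 + 2.7993 - 1.3335
= 11.4658

E[X] = 11.4658


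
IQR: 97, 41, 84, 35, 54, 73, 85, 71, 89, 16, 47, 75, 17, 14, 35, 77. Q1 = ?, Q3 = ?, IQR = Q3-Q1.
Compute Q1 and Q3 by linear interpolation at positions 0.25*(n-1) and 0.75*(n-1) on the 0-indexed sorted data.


Sorted: 14, 16, 17, 35, 35, 41, 47, 54, 71, 73, 75, 77, 84, 85, 89, 97
Q1 (25th %ile) = 35.0000
Q3 (75th %ile) = 78.7500
IQR = 78.7500 - 35.0000 = 43.7500

IQR = 43.7500


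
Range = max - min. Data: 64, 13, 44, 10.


Max = 64, Min = 10
Range = 64 - 10 = 54

Range = 54


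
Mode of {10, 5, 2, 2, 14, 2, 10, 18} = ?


Frequencies: 2:3, 5:1, 10:2, 14:1, 18:1
Max frequency = 3
Mode = 2

Mode = 2


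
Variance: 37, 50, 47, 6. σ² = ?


Mean = 35.0000
Squared deviations: 4.0000, 225.0000, 144.0000, 841.0000
Sum = 1214.0000
Variance = 1214.0000/4 = 303.5000

Variance = 303.5000


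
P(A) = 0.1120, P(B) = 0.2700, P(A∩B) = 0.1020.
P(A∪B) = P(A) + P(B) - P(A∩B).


P(A∪B) = 0.1120 + 0.2700 - 0.1020
= 0.3820 - 0.1020
= 0.2800

P(A∪B) = 0.2800


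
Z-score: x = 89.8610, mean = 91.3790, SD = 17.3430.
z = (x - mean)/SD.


z = (89.8610 - 91.3790)/17.3430
= -1.5180/17.3430
= -0.0875

z = -0.0875


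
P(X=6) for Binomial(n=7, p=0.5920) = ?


C(7,6) = 7
p^6 = 0.043046
(1-p)^1 = 0.408000
P = 7 * 0.043046 * 0.408000 = 0.1229

P(X=6) = 0.1229


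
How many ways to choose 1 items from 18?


C(18,1) = 18!/(1! × 17!)
= 6402373705728000/(1 × 355687428096000)
= 18

C(18,1) = 18


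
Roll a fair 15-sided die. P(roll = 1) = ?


Favorable outcomes (roll = 1): 1
Total outcomes = 15
P = 1/15 = 0.0667

P = 0.0667


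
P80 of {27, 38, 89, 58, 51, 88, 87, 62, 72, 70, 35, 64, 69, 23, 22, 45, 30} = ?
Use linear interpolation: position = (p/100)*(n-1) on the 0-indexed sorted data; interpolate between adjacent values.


Sorted: 22, 23, 27, 30, 35, 38, 45, 51, 58, 62, 64, 69, 70, 72, 87, 88, 89
n = 17
Index = 80/100 * 16 = 12.8000
Lower = data[12] = 70, Upper = data[13] = 72
P80 = 70 + 0.8000*(2) = 71.6000

P80 = 71.6000


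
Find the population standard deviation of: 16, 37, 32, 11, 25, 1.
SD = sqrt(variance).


Mean = 20.3333
Variance = 152.5556
SD = sqrt(152.5556) = 12.3513

SD = 12.3513


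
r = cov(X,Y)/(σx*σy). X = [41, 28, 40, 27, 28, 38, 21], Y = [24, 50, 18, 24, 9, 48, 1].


Mean X = 31.8571, Mean Y = 24.8571
SD X = 7.159979, SD Y = 17.058124
Cov = 43.693878
r = 43.693878/(7.159979*17.058124) = 0.3577

r = 0.3577


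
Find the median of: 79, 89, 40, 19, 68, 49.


Sorted: 19, 40, 49, 68, 79, 89
n = 6 (even)
Middle values: 49 and 68
Median = (49+68)/2 = 58.5000

Median = 58.5000


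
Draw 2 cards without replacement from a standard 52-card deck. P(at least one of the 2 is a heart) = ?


P(at least one) = 1 - P(none)
P(none) = (39/52) × (38/51) = 0.558824
P(at least one) = 1 - 0.558824 = 0.4412

P = 0.4412


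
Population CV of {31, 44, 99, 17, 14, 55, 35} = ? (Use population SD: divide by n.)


Mean = 42.1429
SD = 26.7284
CV = (26.7284/42.1429)*100 = 63.4234%

CV = 63.4234%


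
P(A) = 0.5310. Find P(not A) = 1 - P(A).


P(not A) = 1 - 0.5310 = 0.4690

P(not A) = 0.4690


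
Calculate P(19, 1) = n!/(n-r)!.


P(19,1) = 19!/18!
= 121645100408832000/6402373705728000
= 19

P(19,1) = 19


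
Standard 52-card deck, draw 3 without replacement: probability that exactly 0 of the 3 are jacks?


Hypergeometric: P(X=0) = C(4,0)·C(48,3) / C(52,3)
= 1 × 17296 / 22100
= 17296/22100 = 0.7826

P = 0.7826


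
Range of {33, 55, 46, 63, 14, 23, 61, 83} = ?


Max = 83, Min = 14
Range = 83 - 14 = 69

Range = 69


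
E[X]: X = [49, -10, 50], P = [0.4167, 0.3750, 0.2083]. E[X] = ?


E[X] = 49*0.4167 - 10*0.3750 + 50*0.2083
= 20.4183 - 3.7500 + 10.4150
= 27.0833

E[X] = 27.0833


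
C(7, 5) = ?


C(7,5) = 7!/(5! × 2!)
= 5040/(120 × 2)
= 21

C(7,5) = 21


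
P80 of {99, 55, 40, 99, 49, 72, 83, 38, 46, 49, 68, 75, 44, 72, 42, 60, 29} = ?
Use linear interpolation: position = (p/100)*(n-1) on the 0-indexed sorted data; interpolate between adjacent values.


Sorted: 29, 38, 40, 42, 44, 46, 49, 49, 55, 60, 68, 72, 72, 75, 83, 99, 99
n = 17
Index = 80/100 * 16 = 12.8000
Lower = data[12] = 72, Upper = data[13] = 75
P80 = 72 + 0.8000*(3) = 74.4000

P80 = 74.4000


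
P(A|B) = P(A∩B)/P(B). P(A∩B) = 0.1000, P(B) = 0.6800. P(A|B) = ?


P(A|B) = 0.1000/0.6800 = 0.1471

P(A|B) = 0.1471


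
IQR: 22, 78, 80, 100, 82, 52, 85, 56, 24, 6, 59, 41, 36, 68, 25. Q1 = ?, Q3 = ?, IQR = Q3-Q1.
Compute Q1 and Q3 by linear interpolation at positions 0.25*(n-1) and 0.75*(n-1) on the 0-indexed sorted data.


Sorted: 6, 22, 24, 25, 36, 41, 52, 56, 59, 68, 78, 80, 82, 85, 100
Q1 (25th %ile) = 30.5000
Q3 (75th %ile) = 79.0000
IQR = 79.0000 - 30.5000 = 48.5000

IQR = 48.5000


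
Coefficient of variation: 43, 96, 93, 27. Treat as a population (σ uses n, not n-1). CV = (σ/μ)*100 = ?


Mean = 64.7500
SD = 30.3016
CV = (30.3016/64.7500)*100 = 46.7979%

CV = 46.7979%


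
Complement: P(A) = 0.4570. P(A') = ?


P(not A) = 1 - 0.4570 = 0.5430

P(not A) = 0.5430


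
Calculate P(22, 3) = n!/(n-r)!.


P(22,3) = 22!/19!
= 1124000727777607680000/121645100408832000
= 9240

P(22,3) = 9240


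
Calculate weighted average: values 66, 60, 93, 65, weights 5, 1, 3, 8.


Numerator = 66*5 + 60*1 + 93*3 + 65*8 = 1189
Denominator = 5 + 1 + 3 + 8 = 17
WM = 1189/17 = 69.9412

WM = 69.9412


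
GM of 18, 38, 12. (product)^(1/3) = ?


Product = 18 × 38 × 12 = 8208
GM = 8208^(1/3) = 20.1719

GM = 20.1719


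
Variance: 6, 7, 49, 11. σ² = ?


Mean = 18.2500
Squared deviations: 150.0625, 126.5625, 945.5625, 52.5625
Sum = 1274.7500
Variance = 1274.7500/4 = 318.6875

Variance = 318.6875


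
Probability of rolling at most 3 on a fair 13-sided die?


Favorable outcomes (roll ≤ 3): 3
Total outcomes = 13
P = 3/13 = 0.2308

P = 0.2308


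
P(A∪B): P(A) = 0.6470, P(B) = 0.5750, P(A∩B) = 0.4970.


P(A∪B) = 0.6470 + 0.5750 - 0.4970
= 1.2220 - 0.4970
= 0.7250

P(A∪B) = 0.7250


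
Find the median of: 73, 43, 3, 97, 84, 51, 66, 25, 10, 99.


Sorted: 3, 10, 25, 43, 51, 66, 73, 84, 97, 99
n = 10 (even)
Middle values: 51 and 66
Median = (51+66)/2 = 58.5000

Median = 58.5000


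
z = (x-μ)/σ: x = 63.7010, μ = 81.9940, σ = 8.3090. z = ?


z = (63.7010 - 81.9940)/8.3090
= -18.2930/8.3090
= -2.2016

z = -2.2016


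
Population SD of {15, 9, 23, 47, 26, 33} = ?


Mean = 25.5000
Variance = 151.2500
SD = sqrt(151.2500) = 12.2984

SD = 12.2984


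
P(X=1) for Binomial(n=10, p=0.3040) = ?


C(10,1) = 10
p^1 = 0.304000
(1-p)^9 = 0.038325
P = 10 * 0.304000 * 0.038325 = 0.1165

P(X=1) = 0.1165


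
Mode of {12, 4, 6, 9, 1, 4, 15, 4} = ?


Frequencies: 1:1, 4:3, 6:1, 9:1, 12:1, 15:1
Max frequency = 3
Mode = 4

Mode = 4


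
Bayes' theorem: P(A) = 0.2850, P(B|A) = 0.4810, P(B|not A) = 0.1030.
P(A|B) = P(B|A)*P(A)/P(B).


P(B) = P(B|A)*P(A) + P(B|A')*P(A')
= 0.4810*0.2850 + 0.1030*0.7150
= 0.137085 + 0.073645 = 0.210730
P(A|B) = 0.137085/0.210730 = 0.6505

P(A|B) = 0.6505


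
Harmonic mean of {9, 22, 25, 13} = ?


Sum of reciprocals = 1/9 + 1/22 + 1/25 + 1/13 = 0.273489
HM = 4/0.273489 = 14.6258

HM = 14.6258


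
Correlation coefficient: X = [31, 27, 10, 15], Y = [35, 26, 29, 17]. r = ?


Mean X = 20.7500, Mean Y = 26.7500
SD X = 8.554969, SD Y = 6.495191
Cov = 27.937500
r = 27.937500/(8.554969*6.495191) = 0.5028

r = 0.5028


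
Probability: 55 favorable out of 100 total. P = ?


P = 55/100 = 0.5500

P = 0.5500


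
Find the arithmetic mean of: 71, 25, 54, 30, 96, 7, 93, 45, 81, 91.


Sum = 71 + 25 + 54 + 30 + 96 + 7 + 93 + 45 + 81 + 91 = 593
n = 10
Mean = 593/10 = 59.3000

Mean = 59.3000


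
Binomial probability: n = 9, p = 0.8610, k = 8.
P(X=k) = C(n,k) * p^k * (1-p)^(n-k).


C(9,8) = 9
p^8 = 0.302013
(1-p)^1 = 0.139000
P = 9 * 0.302013 * 0.139000 = 0.3778

P(X=8) = 0.3778


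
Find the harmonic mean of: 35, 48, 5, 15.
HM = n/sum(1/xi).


Sum of reciprocals = 1/35 + 1/48 + 1/5 + 1/15 = 0.316071
HM = 4/0.316071 = 12.6554

HM = 12.6554


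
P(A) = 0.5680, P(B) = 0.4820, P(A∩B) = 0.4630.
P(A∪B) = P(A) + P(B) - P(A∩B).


P(A∪B) = 0.5680 + 0.4820 - 0.4630
= 1.0500 - 0.4630
= 0.5870

P(A∪B) = 0.5870


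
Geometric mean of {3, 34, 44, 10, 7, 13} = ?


Product = 3 × 34 × 44 × 10 × 7 × 13 = 4084080
GM = 4084080^(1/6) = 12.6430

GM = 12.6430


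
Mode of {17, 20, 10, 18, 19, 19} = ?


Frequencies: 10:1, 17:1, 18:1, 19:2, 20:1
Max frequency = 2
Mode = 19

Mode = 19


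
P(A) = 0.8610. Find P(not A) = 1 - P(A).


P(not A) = 1 - 0.8610 = 0.1390

P(not A) = 0.1390


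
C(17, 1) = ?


C(17,1) = 17!/(1! × 16!)
= 355687428096000/(1 × 20922789888000)
= 17

C(17,1) = 17


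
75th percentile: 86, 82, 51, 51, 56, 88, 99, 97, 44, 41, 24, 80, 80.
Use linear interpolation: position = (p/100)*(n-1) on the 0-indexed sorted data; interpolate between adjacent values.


Sorted: 24, 41, 44, 51, 51, 56, 80, 80, 82, 86, 88, 97, 99
n = 13
Index = 75/100 * 12 = 9.0000
Lower = data[9] = 86, Upper = data[10] = 88
P75 = 86 + 0*(2) = 86.0000

P75 = 86.0000


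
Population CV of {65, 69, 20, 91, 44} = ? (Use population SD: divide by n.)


Mean = 57.8000
SD = 24.0782
CV = (24.0782/57.8000)*100 = 41.6578%

CV = 41.6578%


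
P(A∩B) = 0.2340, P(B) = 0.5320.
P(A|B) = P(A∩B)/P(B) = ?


P(A|B) = 0.2340/0.5320 = 0.4398

P(A|B) = 0.4398


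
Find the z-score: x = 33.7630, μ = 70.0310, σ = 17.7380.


z = (33.7630 - 70.0310)/17.7380
= -36.2680/17.7380
= -2.0446

z = -2.0446


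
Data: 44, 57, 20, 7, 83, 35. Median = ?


Sorted: 7, 20, 35, 44, 57, 83
n = 6 (even)
Middle values: 35 and 44
Median = (35+44)/2 = 39.5000

Median = 39.5000


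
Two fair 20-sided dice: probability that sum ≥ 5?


Total outcomes = 20×20 = 400
Favorable (sum ≥ 5): 394
P = 394/400 = 0.9850

P = 0.9850


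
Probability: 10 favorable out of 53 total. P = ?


P = 10/53 = 0.1887

P = 0.1887


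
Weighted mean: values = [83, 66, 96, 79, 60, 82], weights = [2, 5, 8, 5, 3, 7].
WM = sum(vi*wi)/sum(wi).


Numerator = 83*2 + 66*5 + 96*8 + 79*5 + 60*3 + 82*7 = 2413
Denominator = 2 + 5 + 8 + 5 + 3 + 7 = 30
WM = 2413/30 = 80.4333

WM = 80.4333


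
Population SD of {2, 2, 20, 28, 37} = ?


Mean = 17.8000
Variance = 195.3600
SD = sqrt(195.3600) = 13.9771

SD = 13.9771


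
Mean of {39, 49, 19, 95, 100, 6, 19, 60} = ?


Sum = 39 + 49 + 19 + 95 + 100 + 6 + 19 + 60 = 387
n = 8
Mean = 387/8 = 48.3750

Mean = 48.3750


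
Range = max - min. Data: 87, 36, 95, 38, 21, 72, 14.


Max = 95, Min = 14
Range = 95 - 14 = 81

Range = 81


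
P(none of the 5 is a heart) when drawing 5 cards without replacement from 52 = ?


P(no hearts) = (39/52) × (38/51) × (37/50) × (36/49) × (35/48)
= 0.2215

P = 0.2215


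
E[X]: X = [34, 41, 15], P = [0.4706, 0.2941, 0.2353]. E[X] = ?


E[X] = 34*0.4706 + 41*0.2941 + 15*0.2353
= 16.0004 + 12.0581 + 3.5295
= 31.5880

E[X] = 31.5880


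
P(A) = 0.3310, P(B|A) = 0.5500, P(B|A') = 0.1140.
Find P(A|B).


P(B) = P(B|A)*P(A) + P(B|A')*P(A')
= 0.5500*0.3310 + 0.1140*0.6690
= 0.182050 + 0.076266 = 0.258316
P(A|B) = 0.182050/0.258316 = 0.7048

P(A|B) = 0.7048


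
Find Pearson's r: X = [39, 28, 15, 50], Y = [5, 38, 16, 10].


Mean X = 33.0000, Mean Y = 17.2500
SD X = 12.980755, SD Y = 12.597123
Cov = -69.500000
r = -69.500000/(12.980755*12.597123) = -0.4250

r = -0.4250


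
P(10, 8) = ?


P(10,8) = 10!/2!
= 3628800/2
= 1814400

P(10,8) = 1814400


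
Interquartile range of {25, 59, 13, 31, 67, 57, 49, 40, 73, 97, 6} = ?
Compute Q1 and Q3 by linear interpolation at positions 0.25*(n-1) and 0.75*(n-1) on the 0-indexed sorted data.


Sorted: 6, 13, 25, 31, 40, 49, 57, 59, 67, 73, 97
Q1 (25th %ile) = 28.0000
Q3 (75th %ile) = 63.0000
IQR = 63.0000 - 28.0000 = 35.0000

IQR = 35.0000


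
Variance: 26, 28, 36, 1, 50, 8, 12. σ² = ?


Mean = 23.0000
Squared deviations: 9.0000, 25.0000, 169.0000, 484.0000, 729.0000, 225.0000, 121.0000
Sum = 1762.0000
Variance = 1762.0000/7 = 251.7143

Variance = 251.7143


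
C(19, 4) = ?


C(19,4) = 19!/(4! × 15!)
= 121645100408832000/(24 × 1307674368000)
= 3876

C(19,4) = 3876


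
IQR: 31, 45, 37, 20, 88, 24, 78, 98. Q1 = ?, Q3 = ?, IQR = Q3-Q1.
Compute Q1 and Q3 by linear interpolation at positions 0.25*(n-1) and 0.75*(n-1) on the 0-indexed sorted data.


Sorted: 20, 24, 31, 37, 45, 78, 88, 98
Q1 (25th %ile) = 29.2500
Q3 (75th %ile) = 80.5000
IQR = 80.5000 - 29.2500 = 51.2500

IQR = 51.2500


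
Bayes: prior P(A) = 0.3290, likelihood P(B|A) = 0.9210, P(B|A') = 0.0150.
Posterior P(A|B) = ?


P(B) = P(B|A)*P(A) + P(B|A')*P(A')
= 0.9210*0.3290 + 0.0150*0.6710
= 0.303009 + 0.010065 = 0.313074
P(A|B) = 0.303009/0.313074 = 0.9679

P(A|B) = 0.9679


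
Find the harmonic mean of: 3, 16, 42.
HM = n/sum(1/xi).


Sum of reciprocals = 1/3 + 1/16 + 1/42 = 0.419643
HM = 3/0.419643 = 7.1489

HM = 7.1489


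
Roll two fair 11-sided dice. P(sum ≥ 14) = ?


Total outcomes = 11×11 = 121
Favorable (sum ≥ 14): 45
P = 45/121 = 0.3719

P = 0.3719


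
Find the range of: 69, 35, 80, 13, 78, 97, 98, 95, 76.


Max = 98, Min = 13
Range = 98 - 13 = 85

Range = 85


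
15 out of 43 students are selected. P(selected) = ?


P = 15/43 = 0.3488

P = 0.3488


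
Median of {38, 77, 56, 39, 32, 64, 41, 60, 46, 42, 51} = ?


Sorted: 32, 38, 39, 41, 42, 46, 51, 56, 60, 64, 77
n = 11 (odd)
Middle value = 46

Median = 46


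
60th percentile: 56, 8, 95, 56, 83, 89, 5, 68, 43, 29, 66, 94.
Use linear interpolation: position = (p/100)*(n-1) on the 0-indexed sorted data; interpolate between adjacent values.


Sorted: 5, 8, 29, 43, 56, 56, 66, 68, 83, 89, 94, 95
n = 12
Index = 60/100 * 11 = 6.6000
Lower = data[6] = 66, Upper = data[7] = 68
P60 = 66 + 0.6000*(2) = 67.2000

P60 = 67.2000


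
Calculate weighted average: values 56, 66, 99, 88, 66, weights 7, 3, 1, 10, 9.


Numerator = 56*7 + 66*3 + 99*1 + 88*10 + 66*9 = 2163
Denominator = 7 + 3 + 1 + 10 + 9 = 30
WM = 2163/30 = 72.1000

WM = 72.1000


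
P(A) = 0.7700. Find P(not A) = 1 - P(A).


P(not A) = 1 - 0.7700 = 0.2300

P(not A) = 0.2300


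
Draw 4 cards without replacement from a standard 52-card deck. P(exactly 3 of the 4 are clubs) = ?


Hypergeometric: P(X=3) = C(13,3)·C(39,1) / C(52,4)
= 286 × 39 / 270725
= 11154/270725 = 0.0412

P = 0.0412


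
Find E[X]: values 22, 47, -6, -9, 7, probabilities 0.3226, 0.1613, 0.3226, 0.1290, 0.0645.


E[X] = 22*0.3226 + 47*0.1613 - 6*0.3226 - 9*0.1290 + 7*0.0645
= 7.0972 + 7.5811 - 1.9356 - 1.1610 + 0.4515
= 12.0332

E[X] = 12.0332


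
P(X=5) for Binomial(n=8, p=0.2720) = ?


C(8,5) = 56
p^5 = 0.001489
(1-p)^3 = 0.385828
P = 56 * 0.001489 * 0.385828 = 0.0322

P(X=5) = 0.0322


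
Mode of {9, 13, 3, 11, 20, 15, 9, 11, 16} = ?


Frequencies: 3:1, 9:2, 11:2, 13:1, 15:1, 16:1, 20:1
Max frequency = 2
Mode = 9, 11

Mode = 9, 11


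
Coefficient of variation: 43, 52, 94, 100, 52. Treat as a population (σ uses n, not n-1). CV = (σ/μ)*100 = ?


Mean = 68.2000
SD = 23.8193
CV = (23.8193/68.2000)*100 = 34.9257%

CV = 34.9257%


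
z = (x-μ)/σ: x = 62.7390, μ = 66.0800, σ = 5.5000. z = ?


z = (62.7390 - 66.0800)/5.5000
= -3.3410/5.5000
= -0.6075

z = -0.6075


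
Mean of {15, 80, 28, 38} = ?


Sum = 15 + 80 + 28 + 38 = 161
n = 4
Mean = 161/4 = 40.2500

Mean = 40.2500


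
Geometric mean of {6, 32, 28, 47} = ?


Product = 6 × 32 × 28 × 47 = 252672
GM = 252672^(1/4) = 22.4202

GM = 22.4202


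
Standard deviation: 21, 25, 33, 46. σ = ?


Mean = 31.2500
Variance = 91.1875
SD = sqrt(91.1875) = 9.5492

SD = 9.5492


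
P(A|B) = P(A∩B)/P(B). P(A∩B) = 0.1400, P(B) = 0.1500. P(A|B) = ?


P(A|B) = 0.1400/0.1500 = 0.9333

P(A|B) = 0.9333


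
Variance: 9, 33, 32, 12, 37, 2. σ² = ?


Mean = 20.8333
Squared deviations: 140.0278, 148.0278, 124.6944, 78.0278, 261.3611, 354.6944
Sum = 1106.8333
Variance = 1106.8333/6 = 184.4722

Variance = 184.4722


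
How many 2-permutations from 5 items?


P(5,2) = 5!/3!
= 120/6
= 20

P(5,2) = 20


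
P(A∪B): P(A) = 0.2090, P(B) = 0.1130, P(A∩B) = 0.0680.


P(A∪B) = 0.2090 + 0.1130 - 0.0680
= 0.3220 - 0.0680
= 0.2540

P(A∪B) = 0.2540


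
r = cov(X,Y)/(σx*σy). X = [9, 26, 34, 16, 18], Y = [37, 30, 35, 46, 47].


Mean X = 20.6000, Mean Y = 39.0000
SD X = 8.616264, SD Y = 6.542171
Cov = -26.400000
r = -26.400000/(8.616264*6.542171) = -0.4683

r = -0.4683


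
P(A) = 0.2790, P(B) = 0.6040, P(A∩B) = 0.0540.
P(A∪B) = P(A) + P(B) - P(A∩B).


P(A∪B) = 0.2790 + 0.6040 - 0.0540
= 0.8830 - 0.0540
= 0.8290

P(A∪B) = 0.8290


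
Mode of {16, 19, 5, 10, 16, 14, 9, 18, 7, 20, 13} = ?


Frequencies: 5:1, 7:1, 9:1, 10:1, 13:1, 14:1, 16:2, 18:1, 19:1, 20:1
Max frequency = 2
Mode = 16

Mode = 16


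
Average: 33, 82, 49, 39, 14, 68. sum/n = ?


Sum = 33 + 82 + 49 + 39 + 14 + 68 = 285
n = 6
Mean = 285/6 = 47.5000

Mean = 47.5000


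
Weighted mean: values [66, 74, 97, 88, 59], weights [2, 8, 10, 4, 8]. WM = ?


Numerator = 66*2 + 74*8 + 97*10 + 88*4 + 59*8 = 2518
Denominator = 2 + 8 + 10 + 4 + 8 = 32
WM = 2518/32 = 78.6875

WM = 78.6875


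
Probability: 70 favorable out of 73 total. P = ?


P = 70/73 = 0.9589

P = 0.9589


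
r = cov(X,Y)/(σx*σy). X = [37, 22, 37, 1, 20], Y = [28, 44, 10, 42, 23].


Mean X = 23.4000, Mean Y = 29.4000
SD X = 13.305638, SD Y = 12.579348
Cov = -112.760000
r = -112.760000/(13.305638*12.579348) = -0.6737

r = -0.6737


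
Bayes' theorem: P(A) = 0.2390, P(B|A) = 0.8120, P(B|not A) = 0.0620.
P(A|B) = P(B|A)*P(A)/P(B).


P(B) = P(B|A)*P(A) + P(B|A')*P(A')
= 0.8120*0.2390 + 0.0620*0.7610
= 0.194068 + 0.047182 = 0.241250
P(A|B) = 0.194068/0.241250 = 0.8044

P(A|B) = 0.8044


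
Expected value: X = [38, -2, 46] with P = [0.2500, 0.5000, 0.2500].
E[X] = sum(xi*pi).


E[X] = 38*0.2500 - 2*0.5000 + 46*0.2500
= 9.5000 - 1.0000 + 11.5000
= 20.0000

E[X] = 20.0000


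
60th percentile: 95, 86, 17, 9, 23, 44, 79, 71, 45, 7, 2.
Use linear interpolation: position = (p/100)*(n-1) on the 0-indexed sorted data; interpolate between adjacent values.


Sorted: 2, 7, 9, 17, 23, 44, 45, 71, 79, 86, 95
n = 11
Index = 60/100 * 10 = 6.0000
Lower = data[6] = 45, Upper = data[7] = 71
P60 = 45 + 0*(26) = 45.0000

P60 = 45.0000


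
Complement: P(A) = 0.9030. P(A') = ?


P(not A) = 1 - 0.9030 = 0.0970

P(not A) = 0.0970


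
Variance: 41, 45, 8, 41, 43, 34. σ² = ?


Mean = 35.3333
Squared deviations: 32.1111, 93.4444, 747.1111, 32.1111, 58.7778, 1.7778
Sum = 965.3333
Variance = 965.3333/6 = 160.8889

Variance = 160.8889


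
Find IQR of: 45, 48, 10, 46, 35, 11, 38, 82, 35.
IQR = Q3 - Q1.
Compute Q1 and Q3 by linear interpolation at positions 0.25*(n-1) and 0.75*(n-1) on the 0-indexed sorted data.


Sorted: 10, 11, 35, 35, 38, 45, 46, 48, 82
Q1 (25th %ile) = 35.0000
Q3 (75th %ile) = 46.0000
IQR = 46.0000 - 35.0000 = 11.0000

IQR = 11.0000


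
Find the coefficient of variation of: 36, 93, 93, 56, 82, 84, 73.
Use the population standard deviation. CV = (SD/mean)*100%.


Mean = 73.8571
SD = 19.4747
CV = (19.4747/73.8571)*100 = 26.3681%

CV = 26.3681%


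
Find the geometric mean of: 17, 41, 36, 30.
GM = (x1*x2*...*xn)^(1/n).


Product = 17 × 41 × 36 × 30 = 752760
GM = 752760^(1/4) = 29.4553

GM = 29.4553


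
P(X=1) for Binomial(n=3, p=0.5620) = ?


C(3,1) = 3
p^1 = 0.562000
(1-p)^2 = 0.191844
P = 3 * 0.562000 * 0.191844 = 0.3234

P(X=1) = 0.3234


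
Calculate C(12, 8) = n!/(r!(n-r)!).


C(12,8) = 12!/(8! × 4!)
= 479001600/(40320 × 24)
= 495

C(12,8) = 495


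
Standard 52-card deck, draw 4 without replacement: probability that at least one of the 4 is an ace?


P(at least one) = 1 - P(none)
P(none) = (48/52) × (47/51) × (46/50) × (45/49) = 0.718737
P(at least one) = 1 - 0.718737 = 0.2813

P = 0.2813


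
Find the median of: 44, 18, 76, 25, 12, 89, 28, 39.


Sorted: 12, 18, 25, 28, 39, 44, 76, 89
n = 8 (even)
Middle values: 28 and 39
Median = (28+39)/2 = 33.5000

Median = 33.5000


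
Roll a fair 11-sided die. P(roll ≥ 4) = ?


Favorable outcomes (roll ≥ 4): 8
Total outcomes = 11
P = 8/11 = 0.7273

P = 0.7273


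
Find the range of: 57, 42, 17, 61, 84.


Max = 84, Min = 17
Range = 84 - 17 = 67

Range = 67


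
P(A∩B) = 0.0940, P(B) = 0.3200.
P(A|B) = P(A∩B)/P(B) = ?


P(A|B) = 0.0940/0.3200 = 0.2938

P(A|B) = 0.2938


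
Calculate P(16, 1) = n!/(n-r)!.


P(16,1) = 16!/15!
= 20922789888000/1307674368000
= 16

P(16,1) = 16


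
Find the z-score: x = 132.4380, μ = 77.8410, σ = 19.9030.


z = (132.4380 - 77.8410)/19.9030
= 54.5970/19.9030
= 2.7432

z = 2.7432


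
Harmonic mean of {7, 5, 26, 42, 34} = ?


Sum of reciprocals = 1/7 + 1/5 + 1/26 + 1/42 + 1/34 = 0.434540
HM = 5/0.434540 = 11.5064

HM = 11.5064


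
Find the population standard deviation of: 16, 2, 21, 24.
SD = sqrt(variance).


Mean = 15.7500
Variance = 71.1875
SD = sqrt(71.1875) = 8.4373

SD = 8.4373


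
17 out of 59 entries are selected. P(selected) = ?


P = 17/59 = 0.2881

P = 0.2881


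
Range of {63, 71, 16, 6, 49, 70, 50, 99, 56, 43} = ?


Max = 99, Min = 6
Range = 99 - 6 = 93

Range = 93


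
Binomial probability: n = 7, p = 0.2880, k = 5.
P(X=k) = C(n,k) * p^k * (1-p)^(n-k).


C(7,5) = 21
p^5 = 0.001981
(1-p)^2 = 0.506944
P = 21 * 0.001981 * 0.506944 = 0.0211

P(X=5) = 0.0211


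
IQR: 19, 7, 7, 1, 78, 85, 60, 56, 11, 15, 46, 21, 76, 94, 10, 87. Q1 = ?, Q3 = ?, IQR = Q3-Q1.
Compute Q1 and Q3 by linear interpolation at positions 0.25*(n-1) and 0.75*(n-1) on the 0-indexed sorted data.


Sorted: 1, 7, 7, 10, 11, 15, 19, 21, 46, 56, 60, 76, 78, 85, 87, 94
Q1 (25th %ile) = 10.7500
Q3 (75th %ile) = 76.5000
IQR = 76.5000 - 10.7500 = 65.7500

IQR = 65.7500


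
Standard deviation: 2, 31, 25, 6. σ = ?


Mean = 16.0000
Variance = 150.5000
SD = sqrt(150.5000) = 12.2678

SD = 12.2678


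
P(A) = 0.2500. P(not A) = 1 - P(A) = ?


P(not A) = 1 - 0.2500 = 0.7500

P(not A) = 0.7500


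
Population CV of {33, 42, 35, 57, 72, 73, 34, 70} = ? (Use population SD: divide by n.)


Mean = 52.0000
SD = 16.8226
CV = (16.8226/52.0000)*100 = 32.3512%

CV = 32.3512%


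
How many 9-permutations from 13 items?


P(13,9) = 13!/4!
= 6227020800/24
= 259459200

P(13,9) = 259459200


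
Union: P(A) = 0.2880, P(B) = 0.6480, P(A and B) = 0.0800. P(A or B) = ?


P(A∪B) = 0.2880 + 0.6480 - 0.0800
= 0.9360 - 0.0800
= 0.8560

P(A∪B) = 0.8560


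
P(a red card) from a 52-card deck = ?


26 red cards in 52 cards
P = 26/52 = 0.5000

P = 0.5000


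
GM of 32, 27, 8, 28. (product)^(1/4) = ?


Product = 32 × 27 × 8 × 28 = 193536
GM = 193536^(1/4) = 20.9744

GM = 20.9744


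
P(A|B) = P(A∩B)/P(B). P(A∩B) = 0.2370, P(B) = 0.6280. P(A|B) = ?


P(A|B) = 0.2370/0.6280 = 0.3774

P(A|B) = 0.3774


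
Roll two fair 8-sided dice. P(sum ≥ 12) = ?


Total outcomes = 8×8 = 64
Favorable (sum ≥ 12): 15
P = 15/64 = 0.2344

P = 0.2344


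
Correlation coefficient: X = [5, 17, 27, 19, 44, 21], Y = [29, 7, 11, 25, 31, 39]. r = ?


Mean X = 22.1667, Mean Y = 23.6667
SD X = 11.781577, SD Y = 11.234866
Cov = 11.888889
r = 11.888889/(11.781577*11.234866) = 0.0898

r = 0.0898


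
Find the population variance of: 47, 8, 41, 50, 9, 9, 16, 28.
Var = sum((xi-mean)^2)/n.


Mean = 26.0000
Squared deviations: 441.0000, 324.0000, 225.0000, 576.0000, 289.0000, 289.0000, 100.0000, 4.0000
Sum = 2248.0000
Variance = 2248.0000/8 = 281.0000

Variance = 281.0000


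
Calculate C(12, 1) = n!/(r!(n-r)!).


C(12,1) = 12!/(1! × 11!)
= 479001600/(1 × 39916800)
= 12

C(12,1) = 12


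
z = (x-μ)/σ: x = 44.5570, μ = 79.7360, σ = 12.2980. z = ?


z = (44.5570 - 79.7360)/12.2980
= -35.1790/12.2980
= -2.8605

z = -2.8605


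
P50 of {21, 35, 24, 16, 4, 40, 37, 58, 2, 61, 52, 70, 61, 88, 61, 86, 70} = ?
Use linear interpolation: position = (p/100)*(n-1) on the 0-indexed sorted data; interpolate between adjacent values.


Sorted: 2, 4, 16, 21, 24, 35, 37, 40, 52, 58, 61, 61, 61, 70, 70, 86, 88
n = 17
Index = 50/100 * 16 = 8.0000
Lower = data[8] = 52, Upper = data[9] = 58
P50 = 52 + 0*(6) = 52.0000

P50 = 52.0000


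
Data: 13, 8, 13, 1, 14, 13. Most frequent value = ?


Frequencies: 1:1, 8:1, 13:3, 14:1
Max frequency = 3
Mode = 13

Mode = 13


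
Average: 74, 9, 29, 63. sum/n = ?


Sum = 74 + 9 + 29 + 63 = 175
n = 4
Mean = 175/4 = 43.7500

Mean = 43.7500


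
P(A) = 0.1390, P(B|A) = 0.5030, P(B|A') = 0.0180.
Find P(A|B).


P(B) = P(B|A)*P(A) + P(B|A')*P(A')
= 0.5030*0.1390 + 0.0180*0.8610
= 0.069917 + 0.015498 = 0.085415
P(A|B) = 0.069917/0.085415 = 0.8186

P(A|B) = 0.8186


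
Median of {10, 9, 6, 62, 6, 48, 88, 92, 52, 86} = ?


Sorted: 6, 6, 9, 10, 48, 52, 62, 86, 88, 92
n = 10 (even)
Middle values: 48 and 52
Median = (48+52)/2 = 50.0000

Median = 50.0000


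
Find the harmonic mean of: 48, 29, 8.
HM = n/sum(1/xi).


Sum of reciprocals = 1/48 + 1/29 + 1/8 = 0.180316
HM = 3/0.180316 = 16.6375

HM = 16.6375


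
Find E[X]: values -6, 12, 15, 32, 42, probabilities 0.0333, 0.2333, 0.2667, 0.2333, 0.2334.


E[X] = -6*0.0333 + 12*0.2333 + 15*0.2667 + 32*0.2333 + 42*0.2334
= -0.1998 + 2.7996 + 4.0005 + 7.4656 + 9.8028
= 23.8687

E[X] = 23.8687


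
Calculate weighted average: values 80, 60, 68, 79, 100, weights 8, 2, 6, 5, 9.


Numerator = 80*8 + 60*2 + 68*6 + 79*5 + 100*9 = 2463
Denominator = 8 + 2 + 6 + 5 + 9 = 30
WM = 2463/30 = 82.1000

WM = 82.1000


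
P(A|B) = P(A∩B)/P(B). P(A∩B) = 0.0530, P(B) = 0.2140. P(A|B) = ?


P(A|B) = 0.0530/0.2140 = 0.2477

P(A|B) = 0.2477


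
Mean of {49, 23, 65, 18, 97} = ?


Sum = 49 + 23 + 65 + 18 + 97 = 252
n = 5
Mean = 252/5 = 50.4000

Mean = 50.4000


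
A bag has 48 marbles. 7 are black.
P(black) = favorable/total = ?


P = 7/48 = 0.1458

P = 0.1458


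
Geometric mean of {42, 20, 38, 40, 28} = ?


Product = 42 × 20 × 38 × 40 × 28 = 35750400
GM = 35750400^(1/5) = 32.4083

GM = 32.4083


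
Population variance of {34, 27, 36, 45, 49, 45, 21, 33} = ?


Mean = 36.2500
Squared deviations: 5.0625, 85.5625, 0.0625, 76.5625, 162.5625, 76.5625, 232.5625, 10.5625
Sum = 649.5000
Variance = 649.5000/8 = 81.1875

Variance = 81.1875


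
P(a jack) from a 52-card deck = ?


4 jacks in 52 cards
P = 4/52 = 0.0769

P = 0.0769


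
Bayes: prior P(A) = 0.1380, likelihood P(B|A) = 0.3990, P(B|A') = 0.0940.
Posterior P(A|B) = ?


P(B) = P(B|A)*P(A) + P(B|A')*P(A')
= 0.3990*0.1380 + 0.0940*0.8620
= 0.055062 + 0.081028 = 0.136090
P(A|B) = 0.055062/0.136090 = 0.4046

P(A|B) = 0.4046


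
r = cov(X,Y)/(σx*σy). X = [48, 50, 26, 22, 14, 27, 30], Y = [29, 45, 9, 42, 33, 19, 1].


Mean X = 31.0000, Mean Y = 25.4286
SD X = 12.317235, SD Y = 15.286382
Cov = 41.000000
r = 41.000000/(12.317235*15.286382) = 0.2178

r = 0.2178


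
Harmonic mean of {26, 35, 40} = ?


Sum of reciprocals = 1/26 + 1/35 + 1/40 = 0.092033
HM = 3/0.092033 = 32.5970

HM = 32.5970


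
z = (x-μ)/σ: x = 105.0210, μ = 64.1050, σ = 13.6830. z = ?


z = (105.0210 - 64.1050)/13.6830
= 40.9160/13.6830
= 2.9903

z = 2.9903


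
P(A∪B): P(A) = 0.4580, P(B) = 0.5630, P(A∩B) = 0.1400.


P(A∪B) = 0.4580 + 0.5630 - 0.1400
= 1.0210 - 0.1400
= 0.8810

P(A∪B) = 0.8810


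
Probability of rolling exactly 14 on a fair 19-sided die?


Favorable outcomes (roll = 14): 1
Total outcomes = 19
P = 1/19 = 0.0526

P = 0.0526


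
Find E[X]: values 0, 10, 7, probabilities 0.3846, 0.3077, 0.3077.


E[X] = 0*0.3846 + 10*0.3077 + 7*0.3077
= 0 + 3.0770 + 2.1539
= 5.2309

E[X] = 5.2309


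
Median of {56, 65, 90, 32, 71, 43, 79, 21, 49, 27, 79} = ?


Sorted: 21, 27, 32, 43, 49, 56, 65, 71, 79, 79, 90
n = 11 (odd)
Middle value = 56

Median = 56


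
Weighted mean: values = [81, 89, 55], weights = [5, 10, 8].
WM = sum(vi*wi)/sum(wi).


Numerator = 81*5 + 89*10 + 55*8 = 1735
Denominator = 5 + 10 + 8 = 23
WM = 1735/23 = 75.4348

WM = 75.4348


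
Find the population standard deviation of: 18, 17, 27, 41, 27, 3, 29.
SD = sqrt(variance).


Mean = 23.1429
Variance = 121.8367
SD = sqrt(121.8367) = 11.0380

SD = 11.0380


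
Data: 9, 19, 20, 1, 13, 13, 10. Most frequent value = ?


Frequencies: 1:1, 9:1, 10:1, 13:2, 19:1, 20:1
Max frequency = 2
Mode = 13

Mode = 13


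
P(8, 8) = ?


P(8,8) = 8!/0!
= 40320/1
= 40320

P(8,8) = 40320


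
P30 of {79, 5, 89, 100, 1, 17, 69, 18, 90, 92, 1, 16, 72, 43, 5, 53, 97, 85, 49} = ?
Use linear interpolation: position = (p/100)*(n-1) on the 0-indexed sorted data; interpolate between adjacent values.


Sorted: 1, 1, 5, 5, 16, 17, 18, 43, 49, 53, 69, 72, 79, 85, 89, 90, 92, 97, 100
n = 19
Index = 30/100 * 18 = 5.4000
Lower = data[5] = 17, Upper = data[6] = 18
P30 = 17 + 0.4000*(1) = 17.4000

P30 = 17.4000


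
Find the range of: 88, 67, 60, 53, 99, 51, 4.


Max = 99, Min = 4
Range = 99 - 4 = 95

Range = 95


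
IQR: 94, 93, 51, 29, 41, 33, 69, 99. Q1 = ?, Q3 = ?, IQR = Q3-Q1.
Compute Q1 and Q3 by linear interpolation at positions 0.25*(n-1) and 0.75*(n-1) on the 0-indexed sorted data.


Sorted: 29, 33, 41, 51, 69, 93, 94, 99
Q1 (25th %ile) = 39.0000
Q3 (75th %ile) = 93.2500
IQR = 93.2500 - 39.0000 = 54.2500

IQR = 54.2500


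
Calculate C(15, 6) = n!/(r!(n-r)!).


C(15,6) = 15!/(6! × 9!)
= 1307674368000/(720 × 362880)
= 5005

C(15,6) = 5005


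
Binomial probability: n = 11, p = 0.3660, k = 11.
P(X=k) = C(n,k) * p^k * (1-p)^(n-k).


C(11,11) = 1
p^11 = 1.578672e-05
(1-p)^0 = 1.000000
P = 1 * 1.578672e-05 * 1.000000 = 1.5787e-05

P(X=11) = 1.5787e-05


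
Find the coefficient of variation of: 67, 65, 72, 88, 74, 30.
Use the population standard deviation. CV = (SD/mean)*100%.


Mean = 66.0000
SD = 17.7106
CV = (17.7106/66.0000)*100 = 26.8343%

CV = 26.8343%


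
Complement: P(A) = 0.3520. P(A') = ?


P(not A) = 1 - 0.3520 = 0.6480

P(not A) = 0.6480


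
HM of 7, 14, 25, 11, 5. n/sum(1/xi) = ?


Sum of reciprocals = 1/7 + 1/14 + 1/25 + 1/11 + 1/5 = 0.545195
HM = 5/0.545195 = 9.1710

HM = 9.1710


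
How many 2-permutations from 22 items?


P(22,2) = 22!/20!
= 1124000727777607680000/2432902008176640000
= 462

P(22,2) = 462


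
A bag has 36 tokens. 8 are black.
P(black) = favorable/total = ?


P = 8/36 = 0.2222

P = 0.2222


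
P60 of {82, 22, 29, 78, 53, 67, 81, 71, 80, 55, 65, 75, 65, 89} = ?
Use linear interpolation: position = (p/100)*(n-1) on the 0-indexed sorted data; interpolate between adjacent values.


Sorted: 22, 29, 53, 55, 65, 65, 67, 71, 75, 78, 80, 81, 82, 89
n = 14
Index = 60/100 * 13 = 7.8000
Lower = data[7] = 71, Upper = data[8] = 75
P60 = 71 + 0.8000*(4) = 74.2000

P60 = 74.2000


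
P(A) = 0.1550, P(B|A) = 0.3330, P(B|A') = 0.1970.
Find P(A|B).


P(B) = P(B|A)*P(A) + P(B|A')*P(A')
= 0.3330*0.1550 + 0.1970*0.8450
= 0.051615 + 0.166465 = 0.218080
P(A|B) = 0.051615/0.218080 = 0.2367

P(A|B) = 0.2367


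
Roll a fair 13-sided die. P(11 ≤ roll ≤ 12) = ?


Favorable outcomes (11 ≤ roll ≤ 12): 2
Total outcomes = 13
P = 2/13 = 0.1538

P = 0.1538


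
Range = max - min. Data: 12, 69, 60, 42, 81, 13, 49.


Max = 81, Min = 12
Range = 81 - 12 = 69

Range = 69


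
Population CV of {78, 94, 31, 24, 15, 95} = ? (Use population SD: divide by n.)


Mean = 56.1667
SD = 33.6126
CV = (33.6126/56.1667)*100 = 59.8444%

CV = 59.8444%


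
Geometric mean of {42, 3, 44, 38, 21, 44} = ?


Product = 42 × 3 × 44 × 38 × 21 × 44 = 194660928
GM = 194660928^(1/6) = 24.0739

GM = 24.0739


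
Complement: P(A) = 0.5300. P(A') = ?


P(not A) = 1 - 0.5300 = 0.4700

P(not A) = 0.4700


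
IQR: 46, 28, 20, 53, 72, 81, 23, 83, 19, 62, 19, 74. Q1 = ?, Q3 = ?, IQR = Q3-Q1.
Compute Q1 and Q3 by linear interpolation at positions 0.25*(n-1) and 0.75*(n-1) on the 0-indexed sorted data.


Sorted: 19, 19, 20, 23, 28, 46, 53, 62, 72, 74, 81, 83
Q1 (25th %ile) = 22.2500
Q3 (75th %ile) = 72.5000
IQR = 72.5000 - 22.2500 = 50.2500

IQR = 50.2500


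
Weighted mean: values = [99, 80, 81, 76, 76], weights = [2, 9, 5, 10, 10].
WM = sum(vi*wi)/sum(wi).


Numerator = 99*2 + 80*9 + 81*5 + 76*10 + 76*10 = 2843
Denominator = 2 + 9 + 5 + 10 + 10 = 36
WM = 2843/36 = 78.9722

WM = 78.9722


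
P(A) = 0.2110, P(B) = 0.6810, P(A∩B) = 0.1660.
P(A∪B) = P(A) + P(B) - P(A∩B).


P(A∪B) = 0.2110 + 0.6810 - 0.1660
= 0.8920 - 0.1660
= 0.7260

P(A∪B) = 0.7260


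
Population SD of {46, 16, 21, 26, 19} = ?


Mean = 25.6000
Variance = 114.6400
SD = sqrt(114.6400) = 10.7070

SD = 10.7070


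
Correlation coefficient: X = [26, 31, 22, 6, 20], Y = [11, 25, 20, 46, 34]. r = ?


Mean X = 21.0000, Mean Y = 27.2000
SD X = 8.390471, SD Y = 11.989996
Cov = -79.800000
r = -79.800000/(8.390471*11.989996) = -0.7932

r = -0.7932


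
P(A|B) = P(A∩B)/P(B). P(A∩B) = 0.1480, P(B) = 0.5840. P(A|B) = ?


P(A|B) = 0.1480/0.5840 = 0.2534

P(A|B) = 0.2534


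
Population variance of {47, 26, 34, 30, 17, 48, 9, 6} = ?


Mean = 27.1250
Squared deviations: 395.0156, 1.2656, 47.2656, 8.2656, 102.5156, 435.7656, 328.5156, 446.2656
Sum = 1764.8750
Variance = 1764.8750/8 = 220.6094

Variance = 220.6094


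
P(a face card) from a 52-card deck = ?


12 face cards in 52 cards
P = 12/52 = 0.2308

P = 0.2308


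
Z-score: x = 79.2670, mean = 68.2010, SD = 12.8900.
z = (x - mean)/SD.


z = (79.2670 - 68.2010)/12.8900
= 11.0660/12.8900
= 0.8585

z = 0.8585


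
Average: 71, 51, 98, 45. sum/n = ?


Sum = 71 + 51 + 98 + 45 = 265
n = 4
Mean = 265/4 = 66.2500

Mean = 66.2500


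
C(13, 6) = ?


C(13,6) = 13!/(6! × 7!)
= 6227020800/(720 × 5040)
= 1716

C(13,6) = 1716


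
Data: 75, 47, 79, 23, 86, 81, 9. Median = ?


Sorted: 9, 23, 47, 75, 79, 81, 86
n = 7 (odd)
Middle value = 75

Median = 75


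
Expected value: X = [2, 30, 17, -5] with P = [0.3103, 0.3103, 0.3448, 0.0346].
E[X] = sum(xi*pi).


E[X] = 2*0.3103 + 30*0.3103 + 17*0.3448 - 5*0.0346
= 0.6206 + 9.3090 + 5.8616 - 0.1730
= 15.6182

E[X] = 15.6182


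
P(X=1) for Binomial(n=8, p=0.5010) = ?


C(8,1) = 8
p^1 = 0.501000
(1-p)^7 = 0.007704
P = 8 * 0.501000 * 0.007704 = 0.0309

P(X=1) = 0.0309


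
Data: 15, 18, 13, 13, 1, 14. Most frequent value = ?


Frequencies: 1:1, 13:2, 14:1, 15:1, 18:1
Max frequency = 2
Mode = 13

Mode = 13


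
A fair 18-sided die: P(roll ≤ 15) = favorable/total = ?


Favorable outcomes (roll ≤ 15): 15
Total outcomes = 18
P = 15/18 = 0.8333

P = 0.8333


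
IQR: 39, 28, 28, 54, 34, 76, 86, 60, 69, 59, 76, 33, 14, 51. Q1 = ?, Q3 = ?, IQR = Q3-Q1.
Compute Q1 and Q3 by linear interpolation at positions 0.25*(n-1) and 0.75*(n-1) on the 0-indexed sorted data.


Sorted: 14, 28, 28, 33, 34, 39, 51, 54, 59, 60, 69, 76, 76, 86
Q1 (25th %ile) = 33.2500
Q3 (75th %ile) = 66.7500
IQR = 66.7500 - 33.2500 = 33.5000

IQR = 33.5000


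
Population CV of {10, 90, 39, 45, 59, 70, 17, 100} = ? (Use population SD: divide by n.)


Mean = 53.7500
SD = 30.2149
CV = (30.2149/53.7500)*100 = 56.2137%

CV = 56.2137%


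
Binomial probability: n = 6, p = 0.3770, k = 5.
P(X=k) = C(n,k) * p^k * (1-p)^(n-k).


C(6,5) = 6
p^5 = 0.007616
(1-p)^1 = 0.623000
P = 6 * 0.007616 * 0.623000 = 0.0285

P(X=5) = 0.0285


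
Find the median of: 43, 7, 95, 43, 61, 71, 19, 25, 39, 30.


Sorted: 7, 19, 25, 30, 39, 43, 43, 61, 71, 95
n = 10 (even)
Middle values: 39 and 43
Median = (39+43)/2 = 41.0000

Median = 41.0000


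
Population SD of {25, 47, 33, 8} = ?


Mean = 28.2500
Variance = 198.6875
SD = sqrt(198.6875) = 14.0957

SD = 14.0957


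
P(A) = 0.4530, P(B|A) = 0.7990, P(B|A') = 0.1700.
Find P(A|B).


P(B) = P(B|A)*P(A) + P(B|A')*P(A')
= 0.7990*0.4530 + 0.1700*0.5470
= 0.361947 + 0.092990 = 0.454937
P(A|B) = 0.361947/0.454937 = 0.7956

P(A|B) = 0.7956


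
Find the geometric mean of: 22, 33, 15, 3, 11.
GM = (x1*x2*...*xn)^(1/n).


Product = 22 × 33 × 15 × 3 × 11 = 359370
GM = 359370^(1/5) = 12.9154

GM = 12.9154


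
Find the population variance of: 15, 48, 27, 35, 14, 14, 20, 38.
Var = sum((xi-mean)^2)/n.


Mean = 26.3750
Squared deviations: 129.3906, 467.6406, 0.3906, 74.3906, 153.1406, 153.1406, 40.6406, 135.1406
Sum = 1153.8750
Variance = 1153.8750/8 = 144.2344

Variance = 144.2344


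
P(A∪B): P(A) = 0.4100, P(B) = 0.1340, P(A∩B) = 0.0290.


P(A∪B) = 0.4100 + 0.1340 - 0.0290
= 0.5440 - 0.0290
= 0.5150

P(A∪B) = 0.5150


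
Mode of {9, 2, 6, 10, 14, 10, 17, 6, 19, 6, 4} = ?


Frequencies: 2:1, 4:1, 6:3, 9:1, 10:2, 14:1, 17:1, 19:1
Max frequency = 3
Mode = 6

Mode = 6


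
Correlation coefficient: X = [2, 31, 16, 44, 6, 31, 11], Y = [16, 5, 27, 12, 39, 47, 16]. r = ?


Mean X = 20.1429, Mean Y = 23.1429
SD X = 14.317108, SD Y = 14.095882
Cov = -35.591837
r = -35.591837/(14.317108*14.095882) = -0.1764

r = -0.1764


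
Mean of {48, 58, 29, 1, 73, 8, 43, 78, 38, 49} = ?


Sum = 48 + 58 + 29 + 1 + 73 + 8 + 43 + 78 + 38 + 49 = 425
n = 10
Mean = 425/10 = 42.5000

Mean = 42.5000


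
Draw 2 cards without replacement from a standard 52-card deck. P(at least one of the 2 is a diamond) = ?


P(at least one) = 1 - P(none)
P(none) = (39/52) × (38/51) = 0.558824
P(at least one) = 1 - 0.558824 = 0.4412

P = 0.4412


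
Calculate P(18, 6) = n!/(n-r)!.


P(18,6) = 18!/12!
= 6402373705728000/479001600
= 13366080

P(18,6) = 13366080


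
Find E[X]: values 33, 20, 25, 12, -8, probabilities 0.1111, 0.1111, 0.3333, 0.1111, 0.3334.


E[X] = 33*0.1111 + 20*0.1111 + 25*0.3333 + 12*0.1111 - 8*0.3334
= 3.6663 + 2.2220 + 8.3325 + 1.3332 - 2.6672
= 12.8868

E[X] = 12.8868


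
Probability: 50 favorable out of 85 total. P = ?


P = 50/85 = 0.5882

P = 0.5882


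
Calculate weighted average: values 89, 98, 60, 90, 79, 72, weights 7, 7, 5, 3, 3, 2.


Numerator = 89*7 + 98*7 + 60*5 + 90*3 + 79*3 + 72*2 = 2260
Denominator = 7 + 7 + 5 + 3 + 3 + 2 = 27
WM = 2260/27 = 83.7037

WM = 83.7037


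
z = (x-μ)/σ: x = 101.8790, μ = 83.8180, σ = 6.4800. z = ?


z = (101.8790 - 83.8180)/6.4800
= 18.0610/6.4800
= 2.7872

z = 2.7872
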